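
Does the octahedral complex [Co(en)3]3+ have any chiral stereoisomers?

An octahedron has six vertices in three trans pairs; every non-trans pair is cis.
Each en is bidentate and must span two cis positions.
Only one geometric arrangement is possible; it has no improper symmetry element, so it exists as a pair of enantiomers (2 stereoisomers).

yes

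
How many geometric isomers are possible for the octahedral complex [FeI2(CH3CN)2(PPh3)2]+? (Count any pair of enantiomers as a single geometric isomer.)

The six octahedral sites form three mutually perpendicular trans pairs.
The distinct arrangements are (5 in all): I trans, CH3CN trans, PPh3 trans; I cis, CH3CN trans, PPh3 cis; I cis, CH3CN cis, PPh3 trans; I cis, CH3CN cis, PPh3 cis (chiral); I trans, CH3CN cis, PPh3 cis.

5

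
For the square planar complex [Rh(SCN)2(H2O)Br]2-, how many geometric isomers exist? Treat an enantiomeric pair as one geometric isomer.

A square has two trans pairs of vertices; adjacent vertices are cis.
The distinct arrangements are (2 in all): SCN cis; SCN trans.

2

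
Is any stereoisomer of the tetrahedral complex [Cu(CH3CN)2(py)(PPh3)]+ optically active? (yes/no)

In a tetrahedral complex all four positions are equivalent and every pair of ligands is adjacent — there is no cis/trans distinction.
Only one geometric arrangement is possible.

no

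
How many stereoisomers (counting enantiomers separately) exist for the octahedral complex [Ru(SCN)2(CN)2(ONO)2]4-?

An octahedron has six vertices in three trans pairs; every non-trans pair is cis.
Systematic placement gives 5 geometric isomers: SCN trans, CN trans, ONO trans; SCN cis, CN trans, ONO cis; SCN trans, CN cis, ONO cis; SCN cis, CN cis, ONO cis (chiral); SCN cis, CN cis, ONO trans.
One of these lacks any improper symmetry element and so occurs as an enantiomeric pair, giving 5 + 1 = 6 stereoisomers in total.

6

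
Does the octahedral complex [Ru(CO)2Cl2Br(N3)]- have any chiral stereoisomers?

The six octahedral sites form three mutually perpendicular trans pairs.
Systematic placement gives 6 geometric isomers: CO cis, Cl cis (3 arrangements, 2 chiral); CO cis, Cl trans; CO trans, Cl cis; CO trans, Cl trans.
Of these, 2 lack any improper symmetry element and so occur as enantiomeric pairs, giving 6 + 2 = 8 stereoisomers in total.

yes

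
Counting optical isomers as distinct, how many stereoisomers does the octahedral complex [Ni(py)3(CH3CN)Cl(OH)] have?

An octahedron has six vertices in three trans pairs; every non-trans pair is cis.
Working through the distinct placements yields 4 geometric isomers: py mer (3 arrangements); py fac (chiral).
One of these lacks any improper symmetry element and so occurs as an enantiomeric pair, giving 4 + 1 = 5 stereoisomers in total.

5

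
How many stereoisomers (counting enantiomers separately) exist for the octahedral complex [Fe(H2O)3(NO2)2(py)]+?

3

In an octahedral complex each vertex has one trans partner and four cis neighbours.
There are 3 geometric isomers: H2O mer, NO2 cis; H2O mer, NO2 trans; H2O fac, NO2 cis.
Each arrangement has an internal mirror plane or centre of symmetry, so none is chiral.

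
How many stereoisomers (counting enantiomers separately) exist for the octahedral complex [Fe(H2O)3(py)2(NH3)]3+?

In an octahedral complex each vertex has one trans partner and four cis neighbours.
Systematic placement gives 3 geometric isomers: H2O mer, py trans; H2O mer, py cis; H2O fac, py cis.
Each arrangement has an internal mirror plane or centre of symmetry, so none is chiral.

3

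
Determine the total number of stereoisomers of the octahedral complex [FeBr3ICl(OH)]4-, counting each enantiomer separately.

5

In an octahedral complex each vertex has one trans partner and four cis neighbours.
Working through the distinct placements yields 4 geometric isomers: Br mer (3 arrangements); Br fac (chiral).
One of these lacks any improper symmetry element and so occurs as an enantiomeric pair, giving 4 + 1 = 5 stereoisomers in total.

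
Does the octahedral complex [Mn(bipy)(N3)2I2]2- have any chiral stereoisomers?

An octahedron has six vertices in three trans pairs; every non-trans pair is cis.
Each bipy is bidentate and must span two cis positions.
The distinct arrangements are (3 in all): N3 cis, I trans; N3 cis, I cis (chiral); N3 trans, I cis.
One of these lacks any improper symmetry element and so occurs as an enantiomeric pair, giving 3 + 1 = 4 stereoisomers in total.

yes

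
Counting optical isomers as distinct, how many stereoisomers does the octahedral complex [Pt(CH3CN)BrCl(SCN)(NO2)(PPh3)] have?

Exhaustive case analysis gives 15 geometric isomers.
Of these, 15 lack any improper symmetry element and so occur as enantiomeric pairs, giving 15 + 15 = 30 stereoisomers in total.

30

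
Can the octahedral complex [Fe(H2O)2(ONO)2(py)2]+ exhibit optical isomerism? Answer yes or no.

yes

An octahedron has six vertices in three trans pairs; every non-trans pair is cis.
There are 5 geometric isomers: H2O trans, ONO trans, py trans; H2O trans, ONO cis, py cis; H2O cis, ONO cis, py trans; H2O cis, ONO cis, py cis (chiral); H2O cis, ONO trans, py cis.
One of these lacks any improper symmetry element and so occurs as an enantiomeric pair, giving 5 + 1 = 6 stereoisomers in total.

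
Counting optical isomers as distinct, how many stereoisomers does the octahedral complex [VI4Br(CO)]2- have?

2

The six octahedral sites form three mutually perpendicular trans pairs.
There are 2 geometric isomers: Br and CO mutually trans; Br and CO mutually cis.
Each arrangement has an internal mirror plane or centre of symmetry, so none is chiral.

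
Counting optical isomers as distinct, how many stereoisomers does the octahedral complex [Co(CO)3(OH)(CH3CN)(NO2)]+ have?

5

The six octahedral sites form three mutually perpendicular trans pairs.
Systematic placement gives 4 geometric isomers: CO mer (3 arrangements); CO fac (chiral).
One of these lacks any improper symmetry element and so occurs as an enantiomeric pair, giving 4 + 1 = 5 stereoisomers in total.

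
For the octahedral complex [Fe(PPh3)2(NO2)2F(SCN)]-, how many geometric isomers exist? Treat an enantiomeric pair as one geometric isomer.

There are 6 geometric isomers: PPh3 cis, NO2 cis (3 arrangements, 2 chiral); PPh3 trans, NO2 cis; PPh3 cis, NO2 trans; PPh3 trans, NO2 trans.

6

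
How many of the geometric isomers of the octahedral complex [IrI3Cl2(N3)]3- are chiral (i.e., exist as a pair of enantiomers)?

The six octahedral sites form three mutually perpendicular trans pairs.
There are 3 geometric isomers: I mer, Cl trans; I fac, Cl cis; I mer, Cl cis.
Each arrangement has an internal mirror plane or centre of symmetry, so none is chiral.

0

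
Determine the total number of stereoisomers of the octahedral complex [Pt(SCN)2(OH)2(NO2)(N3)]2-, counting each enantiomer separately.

Working through the distinct placements yields 6 geometric isomers: SCN trans, OH trans; SCN cis, OH cis (3 arrangements, 2 chiral); SCN trans, OH cis; SCN cis, OH trans.
Of these, 2 lack any improper symmetry element and so occur as enantiomeric pairs, giving 6 + 2 = 8 stereoisomers in total.

8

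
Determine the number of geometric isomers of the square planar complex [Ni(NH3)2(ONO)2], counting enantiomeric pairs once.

The distinct arrangements are (2 in all): NH3 cis; NH3 trans.

2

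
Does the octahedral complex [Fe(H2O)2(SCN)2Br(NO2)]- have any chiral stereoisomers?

yes

An octahedron has six vertices in three trans pairs; every non-trans pair is cis.
The distinct arrangements are (6 in all): H2O cis, SCN trans; H2O cis, SCN cis (3 arrangements, 2 chiral); H2O trans, SCN trans; H2O trans, SCN cis.
Of these, 2 lack any improper symmetry element and so occur as enantiomeric pairs, giving 6 + 2 = 8 stereoisomers in total.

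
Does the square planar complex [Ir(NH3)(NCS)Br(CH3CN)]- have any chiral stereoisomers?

no

A square has two trans pairs of vertices; adjacent vertices are cis.
The distinct arrangements are (3 in all): (Br/NCS trans, CH3CN/NH3 trans); (Br/NH3 trans, CH3CN/NCS trans); (Br/CH3CN trans, NCS/NH3 trans).
Each arrangement has an internal mirror plane or centre of symmetry, so none is chiral.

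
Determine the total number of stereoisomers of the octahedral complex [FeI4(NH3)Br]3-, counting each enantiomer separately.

2

The six octahedral sites form three mutually perpendicular trans pairs.
There are 2 geometric isomers: NH3 and Br mutually cis; NH3 and Br mutually trans.
Each arrangement has an internal mirror plane or centre of symmetry, so none is chiral.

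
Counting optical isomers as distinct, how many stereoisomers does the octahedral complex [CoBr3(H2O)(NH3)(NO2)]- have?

There are 4 geometric isomers: Br mer (3 arrangements); Br fac (chiral).
One of these lacks any improper symmetry element and so occurs as an enantiomeric pair, giving 4 + 1 = 5 stereoisomers in total.

5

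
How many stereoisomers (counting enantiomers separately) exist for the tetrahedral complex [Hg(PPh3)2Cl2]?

In a tetrahedral complex all four positions are equivalent and every pair of ligands is adjacent — there is no cis/trans distinction.
Only one geometric arrangement is possible.

1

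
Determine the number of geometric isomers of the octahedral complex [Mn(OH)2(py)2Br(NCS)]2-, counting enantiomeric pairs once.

In an octahedral complex each vertex has one trans partner and four cis neighbours.
Systematic placement gives 6 geometric isomers: OH trans, py trans; OH cis, py cis (3 arrangements, 2 chiral); OH cis, py trans; OH trans, py cis.

6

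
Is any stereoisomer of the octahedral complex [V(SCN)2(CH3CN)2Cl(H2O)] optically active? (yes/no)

yes

In an octahedral complex each vertex has one trans partner and four cis neighbours.
The distinct arrangements are (6 in all): SCN trans, CH3CN trans; SCN cis, CH3CN trans; SCN trans, CH3CN cis; SCN cis, CH3CN cis (3 arrangements, 2 chiral).
Of these, 2 lack any improper symmetry element and so occur as enantiomeric pairs, giving 6 + 2 = 8 stereoisomers in total.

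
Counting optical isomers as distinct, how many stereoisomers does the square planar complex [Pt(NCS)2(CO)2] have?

2

In a square planar complex each vertex has one trans partner and two cis neighbours.
Systematic placement gives 2 geometric isomers: NCS cis; NCS trans.
Each arrangement has an internal mirror plane or centre of symmetry, so none is chiral.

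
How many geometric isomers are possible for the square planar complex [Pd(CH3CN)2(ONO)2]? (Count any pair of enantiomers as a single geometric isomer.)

2

A square has two trans pairs of vertices; adjacent vertices are cis.
Working through the distinct placements yields 2 geometric isomers: CH3CN cis; CH3CN trans.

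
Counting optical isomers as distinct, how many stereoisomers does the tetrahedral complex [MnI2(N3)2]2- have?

1

In a tetrahedral complex all four positions are equivalent and every pair of ligands is adjacent — there is no cis/trans distinction.
Only one geometric arrangement is possible.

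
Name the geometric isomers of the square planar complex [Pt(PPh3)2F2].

A square has two trans pairs of vertices; adjacent vertices are cis.
Systematic placement gives 2 geometric isomers: PPh3 cis; PPh3 trans.

cis and trans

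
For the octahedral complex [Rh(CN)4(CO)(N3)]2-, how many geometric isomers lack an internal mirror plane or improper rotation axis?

In an octahedral complex each vertex has one trans partner and four cis neighbours.
There are 2 geometric isomers: CO and N3 mutually trans; CO and N3 mutually cis.
Each arrangement has an internal mirror plane or centre of symmetry, so none is chiral.

0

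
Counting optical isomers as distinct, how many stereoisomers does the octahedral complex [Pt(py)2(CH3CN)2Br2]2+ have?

The six octahedral sites form three mutually perpendicular trans pairs.
There are 5 geometric isomers: py trans, CH3CN trans, Br trans; py cis, CH3CN cis, Br trans; py trans, CH3CN cis, Br cis; py cis, CH3CN cis, Br cis (chiral); py cis, CH3CN trans, Br cis.
One of these lacks any improper symmetry element and so occurs as an enantiomeric pair, giving 5 + 1 = 6 stereoisomers in total.

6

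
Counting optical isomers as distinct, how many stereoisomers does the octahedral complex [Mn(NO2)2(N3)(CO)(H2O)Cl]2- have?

15

Placing the ligands in turn and identifying arrangements related by rotation or reflection leaves 9 distinct geometric isomers.
Of these, 6 lack any improper symmetry element and so occur as enantiomeric pairs, giving 9 + 6 = 15 stereoisomers in total.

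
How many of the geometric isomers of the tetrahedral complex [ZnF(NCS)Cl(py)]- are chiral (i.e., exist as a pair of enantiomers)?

1

In a tetrahedral complex all four positions are equivalent and every pair of ligands is adjacent — there is no cis/trans distinction.
Only one geometric arrangement is possible; it has no improper symmetry element, so it exists as a pair of enantiomers (2 stereoisomers).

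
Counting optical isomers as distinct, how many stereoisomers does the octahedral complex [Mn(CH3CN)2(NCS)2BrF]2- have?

8

In an octahedral complex each vertex has one trans partner and four cis neighbours.
The distinct arrangements are (6 in all): CH3CN cis, NCS trans; CH3CN cis, NCS cis (3 arrangements, 2 chiral); CH3CN trans, NCS trans; CH3CN trans, NCS cis.
Of these, 2 lack any improper symmetry element and so occur as enantiomeric pairs, giving 6 + 2 = 8 stereoisomers in total.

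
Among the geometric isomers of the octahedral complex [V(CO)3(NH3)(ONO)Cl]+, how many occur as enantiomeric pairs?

1

The six octahedral sites form three mutually perpendicular trans pairs.
Working through the distinct placements yields 4 geometric isomers: CO mer (3 arrangements); CO fac (chiral).
One of these lacks any improper symmetry element and so occurs as an enantiomeric pair, giving 4 + 1 = 5 stereoisomers in total.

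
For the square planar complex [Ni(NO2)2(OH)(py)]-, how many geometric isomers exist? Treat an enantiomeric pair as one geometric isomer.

A square has two trans pairs of vertices; adjacent vertices are cis.
Working through the distinct placements yields 2 geometric isomers: NO2 cis; NO2 trans.

2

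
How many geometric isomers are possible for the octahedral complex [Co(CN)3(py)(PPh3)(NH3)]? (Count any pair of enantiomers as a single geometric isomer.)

An octahedron has six vertices in three trans pairs; every non-trans pair is cis.
There are 4 geometric isomers: CN mer (3 arrangements); CN fac (chiral).

4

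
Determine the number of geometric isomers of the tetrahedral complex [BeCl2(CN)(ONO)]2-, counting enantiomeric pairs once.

1

In a tetrahedral complex all four positions are equivalent and every pair of ligands is adjacent — there is no cis/trans distinction.
Only one geometric arrangement is possible.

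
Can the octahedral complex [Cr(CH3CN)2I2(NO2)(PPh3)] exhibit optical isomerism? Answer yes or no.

yes

An octahedron has six vertices in three trans pairs; every non-trans pair is cis.
Systematic placement gives 6 geometric isomers: CH3CN trans, I trans; CH3CN trans, I cis; CH3CN cis, I cis (3 arrangements, 2 chiral); CH3CN cis, I trans.
Of these, 2 lack any improper symmetry element and so occur as enantiomeric pairs, giving 6 + 2 = 8 stereoisomers in total.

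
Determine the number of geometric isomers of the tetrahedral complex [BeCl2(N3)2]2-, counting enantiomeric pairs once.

1

All four vertices of a tetrahedron are equivalent and mutually adjacent, so cis/trans isomerism cannot arise.
Only one geometric arrangement is possible.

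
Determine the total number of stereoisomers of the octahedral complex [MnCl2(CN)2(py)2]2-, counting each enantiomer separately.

6

The six octahedral sites form three mutually perpendicular trans pairs.
Systematic placement gives 5 geometric isomers: Cl trans, CN trans, py trans; Cl cis, CN trans, py cis; Cl cis, CN cis, py trans; Cl cis, CN cis, py cis (chiral); Cl trans, CN cis, py cis.
One of these lacks any improper symmetry element and so occurs as an enantiomeric pair, giving 5 + 1 = 6 stereoisomers in total.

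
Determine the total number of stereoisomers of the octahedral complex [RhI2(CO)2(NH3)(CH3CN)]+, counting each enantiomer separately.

An octahedron has six vertices in three trans pairs; every non-trans pair is cis.
The distinct arrangements are (6 in all): I cis, CO cis (3 arrangements, 2 chiral); I trans, CO cis; I cis, CO trans; I trans, CO trans.
Of these, 2 lack any improper symmetry element and so occur as enantiomeric pairs, giving 6 + 2 = 8 stereoisomers in total.

8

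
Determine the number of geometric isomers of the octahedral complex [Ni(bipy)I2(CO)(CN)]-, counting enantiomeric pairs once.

In an octahedral complex each vertex has one trans partner and four cis neighbours.
Each bipy is bidentate and must span two cis positions.
The distinct arrangements are (4 in all): I cis (3 arrangements, 2 chiral); I trans.

4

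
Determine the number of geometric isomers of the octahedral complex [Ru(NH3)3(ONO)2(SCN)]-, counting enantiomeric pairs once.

3

Working through the distinct placements yields 3 geometric isomers: NH3 mer, ONO cis; NH3 mer, ONO trans; NH3 fac, ONO cis.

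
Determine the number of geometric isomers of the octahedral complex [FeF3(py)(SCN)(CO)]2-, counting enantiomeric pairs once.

4

The six octahedral sites form three mutually perpendicular trans pairs.
Systematic placement gives 4 geometric isomers: F mer (3 arrangements); F fac (chiral).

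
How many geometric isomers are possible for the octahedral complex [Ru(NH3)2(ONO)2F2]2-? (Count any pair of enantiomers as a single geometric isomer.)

5

In an octahedral complex each vertex has one trans partner and four cis neighbours.
Working through the distinct placements yields 5 geometric isomers: NH3 trans, ONO trans, F trans; NH3 cis, ONO cis, F trans; NH3 cis, ONO trans, F cis; NH3 cis, ONO cis, F cis (chiral); NH3 trans, ONO cis, F cis.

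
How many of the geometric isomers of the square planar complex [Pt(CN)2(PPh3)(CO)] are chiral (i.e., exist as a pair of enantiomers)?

A square has two trans pairs of vertices; adjacent vertices are cis.
Systematic placement gives 2 geometric isomers: CN cis; CN trans.
Each arrangement has an internal mirror plane or centre of symmetry, so none is chiral.

0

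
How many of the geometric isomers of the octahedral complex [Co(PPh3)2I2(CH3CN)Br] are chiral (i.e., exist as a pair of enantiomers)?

An octahedron has six vertices in three trans pairs; every non-trans pair is cis.
Systematic placement gives 6 geometric isomers: PPh3 trans, I trans; PPh3 cis, I cis (3 arrangements, 2 chiral); PPh3 trans, I cis; PPh3 cis, I trans.
Of these, 2 lack any improper symmetry element and so occur as enantiomeric pairs, giving 6 + 2 = 8 stereoisomers in total.

2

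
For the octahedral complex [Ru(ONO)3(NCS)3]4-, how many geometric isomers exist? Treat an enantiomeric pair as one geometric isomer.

In an octahedral complex each vertex has one trans partner and four cis neighbours.
The distinct arrangements are (2 in all): ONO mer; ONO fac.

2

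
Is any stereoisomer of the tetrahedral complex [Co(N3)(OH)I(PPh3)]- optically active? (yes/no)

All four vertices of a tetrahedron are equivalent and mutually adjacent, so cis/trans isomerism cannot arise.
Only one geometric arrangement is possible; it has no improper symmetry element, so it exists as a pair of enantiomers (2 stereoisomers).

yes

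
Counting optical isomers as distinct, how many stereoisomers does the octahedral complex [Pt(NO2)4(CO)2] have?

2

The six octahedral sites form three mutually perpendicular trans pairs.
There are 2 geometric isomers: CO trans; CO cis.
Each arrangement has an internal mirror plane or centre of symmetry, so none is chiral.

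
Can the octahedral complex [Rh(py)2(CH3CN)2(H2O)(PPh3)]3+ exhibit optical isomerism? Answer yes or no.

yes

In an octahedral complex each vertex has one trans partner and four cis neighbours.
Systematic placement gives 6 geometric isomers: py trans, CH3CN trans; py cis, CH3CN trans; py trans, CH3CN cis; py cis, CH3CN cis (3 arrangements, 2 chiral).
Of these, 2 lack any improper symmetry element and so occur as enantiomeric pairs, giving 6 + 2 = 8 stereoisomers in total.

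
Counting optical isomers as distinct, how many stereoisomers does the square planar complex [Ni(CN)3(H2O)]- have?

1

A square has two trans pairs of vertices; adjacent vertices are cis.
Only one geometric arrangement is possible.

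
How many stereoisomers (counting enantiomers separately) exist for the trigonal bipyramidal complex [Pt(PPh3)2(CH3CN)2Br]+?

A trigonal bipyramid has two axial and three equatorial sites, which are chemically inequivalent.
Systematic enumeration (placing each ligand type in turn and discarding arrangements equivalent by rotation or reflection) gives 5 geometric isomers.
One of these lacks any improper symmetry element and so occurs as an enantiomeric pair, giving 5 + 1 = 6 stereoisomers in total.

6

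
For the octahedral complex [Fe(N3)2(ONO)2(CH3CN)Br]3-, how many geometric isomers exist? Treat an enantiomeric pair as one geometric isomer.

6

The six octahedral sites form three mutually perpendicular trans pairs.
The distinct arrangements are (6 in all): N3 trans, ONO trans; N3 cis, ONO cis (3 arrangements, 2 chiral); N3 cis, ONO trans; N3 trans, ONO cis.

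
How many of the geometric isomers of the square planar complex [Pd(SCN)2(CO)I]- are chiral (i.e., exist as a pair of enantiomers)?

In a square planar complex each vertex has one trans partner and two cis neighbours.
The distinct arrangements are (2 in all): SCN cis; SCN trans.
Each arrangement has an internal mirror plane or centre of symmetry, so none is chiral.

0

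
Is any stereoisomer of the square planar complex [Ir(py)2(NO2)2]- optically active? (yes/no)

There are 2 geometric isomers: py cis; py trans.
Each arrangement has an internal mirror plane or centre of symmetry, so none is chiral.

no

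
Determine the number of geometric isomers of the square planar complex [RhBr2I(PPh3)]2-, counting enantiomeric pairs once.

The distinct arrangements are (2 in all): Br cis; Br trans.

2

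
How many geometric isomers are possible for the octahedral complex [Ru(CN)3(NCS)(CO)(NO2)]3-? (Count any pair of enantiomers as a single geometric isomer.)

An octahedron has six vertices in three trans pairs; every non-trans pair is cis.
The distinct arrangements are (4 in all): CN mer (3 arrangements); CN fac (chiral).

4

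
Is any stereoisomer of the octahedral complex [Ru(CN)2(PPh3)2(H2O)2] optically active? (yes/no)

In an octahedral complex each vertex has one trans partner and four cis neighbours.
Working through the distinct placements yields 5 geometric isomers: CN trans, PPh3 trans, H2O trans; CN trans, PPh3 cis, H2O cis; CN cis, PPh3 trans, H2O cis; CN cis, PPh3 cis, H2O cis (chiral); CN cis, PPh3 cis, H2O trans.
One of these lacks any improper symmetry element and so occurs as an enantiomeric pair, giving 5 + 1 = 6 stereoisomers in total.

yes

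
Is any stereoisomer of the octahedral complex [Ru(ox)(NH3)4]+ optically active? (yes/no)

An octahedron has six vertices in three trans pairs; every non-trans pair is cis.
Each ox is bidentate and must span two cis positions.
Only one geometric arrangement is possible.

no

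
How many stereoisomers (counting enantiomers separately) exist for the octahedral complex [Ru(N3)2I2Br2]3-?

The six octahedral sites form three mutually perpendicular trans pairs.
Working through the distinct placements yields 5 geometric isomers: N3 trans, I trans, Br trans; N3 cis, I cis, Br trans; N3 trans, I cis, Br cis; N3 cis, I cis, Br cis (chiral); N3 cis, I trans, Br cis.
One of these lacks any improper symmetry element and so occurs as an enantiomeric pair, giving 5 + 1 = 6 stereoisomers in total.

6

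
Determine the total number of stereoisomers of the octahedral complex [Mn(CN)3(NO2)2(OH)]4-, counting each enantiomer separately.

An octahedron has six vertices in three trans pairs; every non-trans pair is cis.
Working through the distinct placements yields 3 geometric isomers: CN mer, NO2 cis; CN mer, NO2 trans; CN fac, NO2 cis.
Each arrangement has an internal mirror plane or centre of symmetry, so none is chiral.

3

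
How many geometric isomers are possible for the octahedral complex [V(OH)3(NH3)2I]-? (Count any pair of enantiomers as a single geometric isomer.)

The six octahedral sites form three mutually perpendicular trans pairs.
Working through the distinct placements yields 3 geometric isomers: OH mer, NH3 cis; OH mer, NH3 trans; OH fac, NH3 cis.

3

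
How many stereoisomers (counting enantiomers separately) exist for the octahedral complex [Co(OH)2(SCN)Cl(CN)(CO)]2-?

15

Placing the ligands in turn and identifying arrangements related by rotation or reflection leaves 9 distinct geometric isomers.
Of these, 6 lack any improper symmetry element and so occur as enantiomeric pairs, giving 9 + 6 = 15 stereoisomers in total.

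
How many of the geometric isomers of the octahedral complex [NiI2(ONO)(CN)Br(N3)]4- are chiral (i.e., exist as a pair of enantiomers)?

In an octahedral complex each vertex has one trans partner and four cis neighbours.
Systematic enumeration (placing each ligand type in turn and discarding arrangements equivalent by rotation or reflection) gives 9 geometric isomers.
Of these, 6 lack any improper symmetry element and so occur as enantiomeric pairs, giving 9 + 6 = 15 stereoisomers in total.

6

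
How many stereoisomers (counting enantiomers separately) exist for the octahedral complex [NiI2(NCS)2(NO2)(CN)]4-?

8

The six octahedral sites form three mutually perpendicular trans pairs.
Working through the distinct placements yields 6 geometric isomers: I cis, NCS cis (3 arrangements, 2 chiral); I cis, NCS trans; I trans, NCS cis; I trans, NCS trans.
Of these, 2 lack any improper symmetry element and so occur as enantiomeric pairs, giving 6 + 2 = 8 stereoisomers in total.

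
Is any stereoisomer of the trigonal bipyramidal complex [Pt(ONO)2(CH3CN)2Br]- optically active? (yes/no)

Systematic enumeration (placing each ligand type in turn and discarding arrangements equivalent by rotation or reflection) gives 5 geometric isomers.
One of these lacks any improper symmetry element and so occurs as an enantiomeric pair, giving 5 + 1 = 6 stereoisomers in total.

yes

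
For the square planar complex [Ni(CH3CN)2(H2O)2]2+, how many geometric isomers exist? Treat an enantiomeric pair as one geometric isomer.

2

In a square planar complex each vertex has one trans partner and two cis neighbours.
There are 2 geometric isomers: CH3CN cis; CH3CN trans.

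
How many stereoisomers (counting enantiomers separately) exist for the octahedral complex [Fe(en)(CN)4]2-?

The six octahedral sites form three mutually perpendicular trans pairs.
Each en is bidentate and must span two cis positions.
Only one geometric arrangement is possible.

1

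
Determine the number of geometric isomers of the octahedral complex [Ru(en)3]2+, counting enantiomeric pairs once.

1

The six octahedral sites form three mutually perpendicular trans pairs.
Each en is bidentate and must span two cis positions.
Only one geometric arrangement is possible; it has no improper symmetry element, so it exists as a pair of enantiomers (2 stereoisomers).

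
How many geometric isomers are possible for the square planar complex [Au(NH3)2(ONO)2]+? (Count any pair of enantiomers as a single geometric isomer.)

In a square planar complex each vertex has one trans partner and two cis neighbours.
Systematic placement gives 2 geometric isomers: NH3 cis; NH3 trans.

2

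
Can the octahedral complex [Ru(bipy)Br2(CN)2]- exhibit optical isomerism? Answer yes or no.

In an octahedral complex each vertex has one trans partner and four cis neighbours.
Each bipy is bidentate and must span two cis positions.
There are 3 geometric isomers: Br trans, CN cis; Br cis, CN cis (chiral); Br cis, CN trans.
One of these lacks any improper symmetry element and so occurs as an enantiomeric pair, giving 3 + 1 = 4 stereoisomers in total.

yes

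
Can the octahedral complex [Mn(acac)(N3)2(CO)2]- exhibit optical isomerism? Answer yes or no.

In an octahedral complex each vertex has one trans partner and four cis neighbours.
Each acac is bidentate and must span two cis positions.
Systematic placement gives 3 geometric isomers: N3 cis, CO trans; N3 cis, CO cis (chiral); N3 trans, CO cis.
One of these lacks any improper symmetry element and so occurs as an enantiomeric pair, giving 3 + 1 = 4 stereoisomers in total.

yes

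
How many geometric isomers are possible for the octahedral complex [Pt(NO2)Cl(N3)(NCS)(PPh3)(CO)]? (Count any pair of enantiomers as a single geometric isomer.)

15

In an octahedral complex each vertex has one trans partner and four cis neighbours.
Exhaustive case analysis gives 15 geometric isomers.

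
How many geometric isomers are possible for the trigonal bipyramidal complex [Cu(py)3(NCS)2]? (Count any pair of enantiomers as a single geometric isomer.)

3

In a trigonal bipyramid the two axial positions differ from the three equatorial ones.
The distinct arrangements are (3 in all): NCS both axial; NCS one axial, one equatorial; NCS both equatorial.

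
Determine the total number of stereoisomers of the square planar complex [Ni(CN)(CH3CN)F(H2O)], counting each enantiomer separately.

3

Working through the distinct placements yields 3 geometric isomers: (CH3CN/F trans, CN/H2O trans); (CH3CN/H2O trans, CN/F trans); (CH3CN/CN trans, F/H2O trans).
Each arrangement has an internal mirror plane or centre of symmetry, so none is chiral.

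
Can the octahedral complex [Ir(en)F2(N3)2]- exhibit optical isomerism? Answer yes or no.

yes

Each en is bidentate and must span two cis positions.
Systematic placement gives 3 geometric isomers: F trans, N3 cis; F cis, N3 cis (chiral); F cis, N3 trans.
One of these lacks any improper symmetry element and so occurs as an enantiomeric pair, giving 3 + 1 = 4 stereoisomers in total.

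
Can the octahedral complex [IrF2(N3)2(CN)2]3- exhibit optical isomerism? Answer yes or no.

yes

An octahedron has six vertices in three trans pairs; every non-trans pair is cis.
Working through the distinct placements yields 5 geometric isomers: F trans, N3 trans, CN trans; F cis, N3 cis, CN trans; F cis, N3 trans, CN cis; F cis, N3 cis, CN cis (chiral); F trans, N3 cis, CN cis.
One of these lacks any improper symmetry element and so occurs as an enantiomeric pair, giving 5 + 1 = 6 stereoisomers in total.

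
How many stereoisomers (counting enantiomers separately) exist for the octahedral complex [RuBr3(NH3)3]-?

2

An octahedron has six vertices in three trans pairs; every non-trans pair is cis.
Working through the distinct placements yields 2 geometric isomers: Br mer; Br fac.
Each arrangement has an internal mirror plane or centre of symmetry, so none is chiral.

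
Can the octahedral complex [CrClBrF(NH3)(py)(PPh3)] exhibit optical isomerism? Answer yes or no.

yes

Placing the ligands in turn and identifying arrangements related by rotation or reflection leaves 15 distinct geometric isomers.
Of these, 15 lack any improper symmetry element and so occur as enantiomeric pairs, giving 15 + 15 = 30 stereoisomers in total.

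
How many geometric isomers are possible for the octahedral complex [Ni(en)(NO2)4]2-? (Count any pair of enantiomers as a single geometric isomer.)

1

In an octahedral complex each vertex has one trans partner and four cis neighbours.
Each en is bidentate and must span two cis positions.
Only one geometric arrangement is possible.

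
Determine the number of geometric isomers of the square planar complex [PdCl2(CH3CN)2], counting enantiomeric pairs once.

In a square planar complex each vertex has one trans partner and two cis neighbours.
Working through the distinct placements yields 2 geometric isomers: Cl cis; Cl trans.

2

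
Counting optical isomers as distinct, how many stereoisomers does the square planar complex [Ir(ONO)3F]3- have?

1

A square has two trans pairs of vertices; adjacent vertices are cis.
Only one geometric arrangement is possible.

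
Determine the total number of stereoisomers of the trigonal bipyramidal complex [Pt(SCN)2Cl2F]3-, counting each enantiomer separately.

6

A trigonal bipyramid has two axial and three equatorial sites, which are chemically inequivalent.
Systematic enumeration (placing each ligand type in turn and discarding arrangements equivalent by rotation or reflection) gives 5 geometric isomers.
One of these lacks any improper symmetry element and so occurs as an enantiomeric pair, giving 5 + 1 = 6 stereoisomers in total.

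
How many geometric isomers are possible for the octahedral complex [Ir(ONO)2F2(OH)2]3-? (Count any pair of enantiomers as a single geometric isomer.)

An octahedron has six vertices in three trans pairs; every non-trans pair is cis.
The distinct arrangements are (5 in all): ONO trans, F trans, OH trans; ONO cis, F trans, OH cis; ONO trans, F cis, OH cis; ONO cis, F cis, OH cis (chiral); ONO cis, F cis, OH trans.

5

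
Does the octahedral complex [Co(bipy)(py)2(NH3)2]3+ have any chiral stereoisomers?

In an octahedral complex each vertex has one trans partner and four cis neighbours.
Each bipy is bidentate and must span two cis positions.
Working through the distinct placements yields 3 geometric isomers: py cis, NH3 trans; py trans, NH3 cis; py cis, NH3 cis (chiral).
One of these lacks any improper symmetry element and so occurs as an enantiomeric pair, giving 3 + 1 = 4 stereoisomers in total.

yes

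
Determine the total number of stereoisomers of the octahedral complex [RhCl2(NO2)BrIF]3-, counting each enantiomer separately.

15

Placing the ligands in turn and identifying arrangements related by rotation or reflection leaves 9 distinct geometric isomers.
Of these, 6 lack any improper symmetry element and so occur as enantiomeric pairs, giving 9 + 6 = 15 stereoisomers in total.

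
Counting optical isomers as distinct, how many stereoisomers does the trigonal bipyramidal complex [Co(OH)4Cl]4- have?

In a trigonal bipyramid the two axial positions differ from the three equatorial ones.
There are 2 geometric isomers: Cl axial; Cl equatorial.
Each arrangement has an internal mirror plane or centre of symmetry, so none is chiral.

2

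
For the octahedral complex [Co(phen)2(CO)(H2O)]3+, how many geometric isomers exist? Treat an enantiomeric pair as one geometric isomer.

In an octahedral complex each vertex has one trans partner and four cis neighbours.
Each phen is bidentate and must span two cis positions.
Systematic placement gives 2 geometric isomers: CO and H2O mutually trans; CO and H2O mutually cis (chiral).

2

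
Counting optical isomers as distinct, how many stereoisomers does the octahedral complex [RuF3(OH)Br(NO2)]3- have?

The distinct arrangements are (4 in all): F mer (3 arrangements); F fac (chiral).
One of these lacks any improper symmetry element and so occurs as an enantiomeric pair, giving 4 + 1 = 5 stereoisomers in total.

5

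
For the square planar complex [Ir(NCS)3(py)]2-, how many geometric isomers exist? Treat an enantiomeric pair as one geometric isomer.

1

In a square planar complex each vertex has one trans partner and two cis neighbours.
Only one geometric arrangement is possible.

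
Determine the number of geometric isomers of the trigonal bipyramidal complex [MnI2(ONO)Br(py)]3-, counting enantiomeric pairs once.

7

Placing the ligands in turn and identifying arrangements related by rotation or reflection leaves 7 distinct geometric isomers.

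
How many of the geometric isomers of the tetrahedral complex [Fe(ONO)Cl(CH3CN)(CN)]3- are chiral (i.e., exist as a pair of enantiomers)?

1

All four vertices of a tetrahedron are equivalent and mutually adjacent, so cis/trans isomerism cannot arise.
Only one geometric arrangement is possible; it has no improper symmetry element, so it exists as a pair of enantiomers (2 stereoisomers).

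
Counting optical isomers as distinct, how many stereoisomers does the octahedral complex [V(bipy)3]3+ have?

2

An octahedron has six vertices in three trans pairs; every non-trans pair is cis.
Each bipy is bidentate and must span two cis positions.
Only one geometric arrangement is possible; it has no improper symmetry element, so it exists as a pair of enantiomers (2 stereoisomers).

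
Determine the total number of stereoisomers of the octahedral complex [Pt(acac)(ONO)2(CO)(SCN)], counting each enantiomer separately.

6

An octahedron has six vertices in three trans pairs; every non-trans pair is cis.
Each acac is bidentate and must span two cis positions.
The distinct arrangements are (4 in all): ONO cis (3 arrangements, 2 chiral); ONO trans.
Of these, 2 lack any improper symmetry element and so occur as enantiomeric pairs, giving 4 + 2 = 6 stereoisomers in total.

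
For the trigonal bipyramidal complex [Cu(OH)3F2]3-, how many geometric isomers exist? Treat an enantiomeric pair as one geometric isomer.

There are 3 geometric isomers: F both axial; F one axial, one equatorial; F both equatorial.

3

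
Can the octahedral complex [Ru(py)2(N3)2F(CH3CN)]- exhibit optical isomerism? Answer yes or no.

The six octahedral sites form three mutually perpendicular trans pairs.
The distinct arrangements are (6 in all): py trans, N3 trans; py cis, N3 cis (3 arrangements, 2 chiral); py trans, N3 cis; py cis, N3 trans.
Of these, 2 lack any improper symmetry element and so occur as enantiomeric pairs, giving 6 + 2 = 8 stereoisomers in total.

yes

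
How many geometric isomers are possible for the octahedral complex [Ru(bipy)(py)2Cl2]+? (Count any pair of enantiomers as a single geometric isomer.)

3

In an octahedral complex each vertex has one trans partner and four cis neighbours.
Each bipy is bidentate and must span two cis positions.
Working through the distinct placements yields 3 geometric isomers: py cis, Cl trans; py trans, Cl cis; py cis, Cl cis (chiral).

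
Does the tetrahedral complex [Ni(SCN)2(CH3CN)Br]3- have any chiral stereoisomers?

no

In a tetrahedral complex all four positions are equivalent and every pair of ligands is adjacent — there is no cis/trans distinction.
Only one geometric arrangement is possible.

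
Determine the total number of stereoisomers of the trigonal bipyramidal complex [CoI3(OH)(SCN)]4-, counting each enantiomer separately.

Working through the distinct placements yields 4 geometric isomers: OH equatorial, SCN equatorial; OH axial, SCN equatorial; OH equatorial, SCN axial; OH axial, SCN axial.
Each arrangement has an internal mirror plane or centre of symmetry, so none is chiral.

4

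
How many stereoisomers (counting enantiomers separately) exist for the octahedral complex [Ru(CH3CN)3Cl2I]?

3

In an octahedral complex each vertex has one trans partner and four cis neighbours.
There are 3 geometric isomers: CH3CN mer, Cl cis; CH3CN mer, Cl trans; CH3CN fac, Cl cis.
Each arrangement has an internal mirror plane or centre of symmetry, so none is chiral.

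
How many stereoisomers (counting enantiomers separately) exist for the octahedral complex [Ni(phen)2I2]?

3

An octahedron has six vertices in three trans pairs; every non-trans pair is cis.
Each phen is bidentate and must span two cis positions.
There are 2 geometric isomers: I trans; I cis (chiral).
One of these lacks any improper symmetry element and so occurs as an enantiomeric pair, giving 2 + 1 = 3 stereoisomers in total.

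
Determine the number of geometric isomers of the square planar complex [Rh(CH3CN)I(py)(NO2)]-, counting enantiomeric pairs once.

3

In a square planar complex each vertex has one trans partner and two cis neighbours.
There are 3 geometric isomers: (CH3CN/NO2 trans, I/py trans); (CH3CN/py trans, I/NO2 trans); (CH3CN/I trans, NO2/py trans).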